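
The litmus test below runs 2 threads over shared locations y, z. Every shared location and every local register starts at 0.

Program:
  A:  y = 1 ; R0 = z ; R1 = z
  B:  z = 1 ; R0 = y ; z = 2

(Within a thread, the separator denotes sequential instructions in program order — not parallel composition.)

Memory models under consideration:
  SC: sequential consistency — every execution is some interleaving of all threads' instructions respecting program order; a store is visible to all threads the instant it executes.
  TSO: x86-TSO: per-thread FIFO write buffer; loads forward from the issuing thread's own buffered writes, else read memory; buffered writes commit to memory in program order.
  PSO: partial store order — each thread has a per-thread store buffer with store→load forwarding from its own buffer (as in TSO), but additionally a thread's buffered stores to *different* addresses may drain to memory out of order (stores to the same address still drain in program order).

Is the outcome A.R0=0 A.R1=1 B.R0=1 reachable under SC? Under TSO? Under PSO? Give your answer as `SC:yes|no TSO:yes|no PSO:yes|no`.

outcome vector order: (A.R0,A.R1,B.R0)
SC (9): 001; 011; 021; 110; 111; 120; 121; 220; 221
TSO (12): 000; 001; 010; 011; 020; 021; 110; 111; 120; 121; 220; 221
PSO (12): 000; 001; 010; 011; 020; 021; 110; 111; 120; 121; 220; 221
target 011 ∈ {SC,TSO,PSO}

SC:yes TSO:yes PSO:yes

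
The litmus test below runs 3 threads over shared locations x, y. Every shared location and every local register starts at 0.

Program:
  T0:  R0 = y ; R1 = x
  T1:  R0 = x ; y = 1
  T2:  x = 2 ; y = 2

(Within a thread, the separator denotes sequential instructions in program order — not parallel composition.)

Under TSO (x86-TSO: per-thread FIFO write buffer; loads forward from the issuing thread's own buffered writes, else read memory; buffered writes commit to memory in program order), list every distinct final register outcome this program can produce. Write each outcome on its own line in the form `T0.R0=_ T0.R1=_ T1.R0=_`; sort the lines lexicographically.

outcome vector order: (T0.R0,T0.R1,T1.R0)
|TSO outcomes| = 9

T0.R0=0 T0.R1=0 T1.R0=0
T0.R0=0 T0.R1=0 T1.R0=2
T0.R0=0 T0.R1=2 T1.R0=0
T0.R0=0 T0.R1=2 T1.R0=2
T0.R0=1 T0.R1=0 T1.R0=0
T0.R0=1 T0.R1=2 T1.R0=0
T0.R0=1 T0.R1=2 T1.R0=2
T0.R0=2 T0.R1=2 T1.R0=0
T0.R0=2 T0.R1=2 T1.R0=2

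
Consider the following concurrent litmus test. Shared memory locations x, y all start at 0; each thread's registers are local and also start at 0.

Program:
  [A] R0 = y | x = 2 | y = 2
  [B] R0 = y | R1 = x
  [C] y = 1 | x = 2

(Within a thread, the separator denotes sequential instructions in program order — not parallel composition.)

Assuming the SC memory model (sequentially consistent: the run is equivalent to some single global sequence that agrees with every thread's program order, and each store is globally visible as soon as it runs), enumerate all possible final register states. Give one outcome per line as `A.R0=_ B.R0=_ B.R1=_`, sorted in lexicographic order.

outcome vector order: (A.R0,B.R0,B.R1)
|SC outcomes| = 10

A.R0=0 B.R0=0 B.R1=0
A.R0=0 B.R0=0 B.R1=2
A.R0=0 B.R0=1 B.R1=0
A.R0=0 B.R0=1 B.R1=2
A.R0=0 B.R0=2 B.R1=2
A.R0=1 B.R0=0 B.R1=0
A.R0=1 B.R0=0 B.R1=2
A.R0=1 B.R0=1 B.R1=0
A.R0=1 B.R0=1 B.R1=2
A.R0=1 B.R0=2 B.R1=2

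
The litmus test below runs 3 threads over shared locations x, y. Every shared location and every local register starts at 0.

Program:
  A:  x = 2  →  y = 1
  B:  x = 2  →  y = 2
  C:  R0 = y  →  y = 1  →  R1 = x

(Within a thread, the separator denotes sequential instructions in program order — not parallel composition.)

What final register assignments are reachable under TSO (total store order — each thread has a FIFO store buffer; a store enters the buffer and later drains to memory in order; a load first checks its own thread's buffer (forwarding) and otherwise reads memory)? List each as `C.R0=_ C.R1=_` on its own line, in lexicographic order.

outcome vector order: (C.R0,C.R1)
|TSO outcomes| = 4

C.R0=0 C.R1=0
C.R0=0 C.R1=2
C.R0=1 C.R1=2
C.R0=2 C.R1=2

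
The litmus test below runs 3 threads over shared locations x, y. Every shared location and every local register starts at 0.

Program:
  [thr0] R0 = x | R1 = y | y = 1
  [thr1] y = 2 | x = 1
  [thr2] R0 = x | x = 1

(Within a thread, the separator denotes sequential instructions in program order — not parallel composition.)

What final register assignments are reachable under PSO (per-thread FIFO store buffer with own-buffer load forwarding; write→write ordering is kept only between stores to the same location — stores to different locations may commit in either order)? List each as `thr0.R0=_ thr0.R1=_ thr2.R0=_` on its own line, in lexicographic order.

thr0.R0=0 thr0.R1=0 thr2.R0=0
thr0.R0=0 thr0.R1=0 thr2.R0=1
thr0.R0=0 thr0.R1=2 thr2.R0=0
thr0.R0=0 thr0.R1=2 thr2.R0=1
thr0.R0=1 thr0.R1=0 thr2.R0=0
thr0.R0=1 thr0.R1=0 thr2.R0=1
thr0.R0=1 thr0.R1=2 thr2.R0=0
thr0.R0=1 thr0.R1=2 thr2.R0=1

outcome vector order: (thr0.R0,thr0.R1,thr2.R0)
|PSO outcomes| = 8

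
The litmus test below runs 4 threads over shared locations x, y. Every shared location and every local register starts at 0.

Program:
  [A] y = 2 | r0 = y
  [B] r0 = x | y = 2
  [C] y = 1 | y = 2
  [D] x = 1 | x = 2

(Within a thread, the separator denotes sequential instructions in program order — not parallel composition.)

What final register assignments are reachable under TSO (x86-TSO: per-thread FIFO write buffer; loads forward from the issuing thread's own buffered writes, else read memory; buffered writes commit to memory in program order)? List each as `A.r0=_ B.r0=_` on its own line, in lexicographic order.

A.r0=1 B.r0=0
A.r0=1 B.r0=1
A.r0=1 B.r0=2
A.r0=2 B.r0=0
A.r0=2 B.r0=1
A.r0=2 B.r0=2

outcome vector order: (A.r0,B.r0)
|TSO outcomes| = 6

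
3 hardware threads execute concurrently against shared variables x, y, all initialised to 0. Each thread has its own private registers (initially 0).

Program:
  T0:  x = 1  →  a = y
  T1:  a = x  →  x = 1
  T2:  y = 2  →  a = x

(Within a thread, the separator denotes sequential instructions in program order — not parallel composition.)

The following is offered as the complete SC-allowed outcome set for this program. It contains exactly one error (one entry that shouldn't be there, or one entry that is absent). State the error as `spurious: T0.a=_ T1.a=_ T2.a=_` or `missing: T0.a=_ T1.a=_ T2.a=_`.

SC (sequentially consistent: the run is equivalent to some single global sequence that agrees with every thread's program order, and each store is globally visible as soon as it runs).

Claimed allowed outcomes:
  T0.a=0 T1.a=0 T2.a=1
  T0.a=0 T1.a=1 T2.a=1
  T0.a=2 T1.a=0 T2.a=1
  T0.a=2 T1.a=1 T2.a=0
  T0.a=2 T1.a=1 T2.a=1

missing: T0.a=2 T1.a=0 T2.a=0

outcome vector order: (T0.a,T1.a,T2.a)
SC: 6 outcomes — {<0 0 1>; <0 1 1>; <2 0 0>; <2 0 1>; <2 1 0>; <2 1 1>}
SC∖claimed = {<2 0 0>}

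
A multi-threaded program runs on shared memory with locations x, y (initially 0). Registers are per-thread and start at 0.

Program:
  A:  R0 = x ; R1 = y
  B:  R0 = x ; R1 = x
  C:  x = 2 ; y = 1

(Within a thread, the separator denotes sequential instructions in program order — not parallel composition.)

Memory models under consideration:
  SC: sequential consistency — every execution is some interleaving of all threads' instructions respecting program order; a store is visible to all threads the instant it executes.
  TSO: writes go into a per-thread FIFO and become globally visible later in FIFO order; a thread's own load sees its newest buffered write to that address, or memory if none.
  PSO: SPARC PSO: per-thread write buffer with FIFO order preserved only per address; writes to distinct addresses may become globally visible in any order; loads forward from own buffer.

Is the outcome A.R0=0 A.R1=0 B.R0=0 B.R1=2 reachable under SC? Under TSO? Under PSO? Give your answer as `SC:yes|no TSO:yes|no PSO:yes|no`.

SC:yes TSO:yes PSO:yes

outcome vector order: (A.R0,A.R1,B.R0,B.R1)
SC: 12 outcomes — {<0 0 0 0>, <0 0 0 2>, <0 0 2 2>, <0 1 0 0>, <0 1 0 2>, <0 1 2 2>, <2 0 0 0>, <2 0 0 2>, <2 0 2 2>, <2 1 0 0>, <2 1 0 2>, <2 1 2 2>}
TSO: 12 outcomes — {<0 0 0 0>, <0 0 0 2>, <0 0 2 2>, <0 1 0 0>, <0 1 0 2>, <0 1 2 2>, <2 0 0 0>, <2 0 0 2>, <2 0 2 2>, <2 1 0 0>, <2 1 0 2>, <2 1 2 2>}
PSO: 12 outcomes — {<0 0 0 0>, <0 0 0 2>, <0 0 2 2>, <0 1 0 0>, <0 1 0 2>, <0 1 2 2>, <2 0 0 0>, <2 0 0 2>, <2 0 2 2>, <2 1 0 0>, <2 1 0 2>, <2 1 2 2>}
target <0 0 0 2> ∈ {SC,TSO,PSO}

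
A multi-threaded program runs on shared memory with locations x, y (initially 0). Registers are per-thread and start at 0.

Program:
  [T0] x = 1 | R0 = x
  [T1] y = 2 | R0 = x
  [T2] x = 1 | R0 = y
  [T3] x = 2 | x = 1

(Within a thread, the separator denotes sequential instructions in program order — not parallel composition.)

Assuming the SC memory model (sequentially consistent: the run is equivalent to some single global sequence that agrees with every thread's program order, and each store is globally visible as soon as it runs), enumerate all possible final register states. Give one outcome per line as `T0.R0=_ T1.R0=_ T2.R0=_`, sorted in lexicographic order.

T0.R0=1 T1.R0=0 T2.R0=2
T0.R0=1 T1.R0=1 T2.R0=0
T0.R0=1 T1.R0=1 T2.R0=2
T0.R0=1 T1.R0=2 T2.R0=0
T0.R0=1 T1.R0=2 T2.R0=2
T0.R0=2 T1.R0=0 T2.R0=2
T0.R0=2 T1.R0=1 T2.R0=0
T0.R0=2 T1.R0=1 T2.R0=2
T0.R0=2 T1.R0=2 T2.R0=0
T0.R0=2 T1.R0=2 T2.R0=2

outcome vector order: (T0.R0,T1.R0,T2.R0)
|SC outcomes| = 10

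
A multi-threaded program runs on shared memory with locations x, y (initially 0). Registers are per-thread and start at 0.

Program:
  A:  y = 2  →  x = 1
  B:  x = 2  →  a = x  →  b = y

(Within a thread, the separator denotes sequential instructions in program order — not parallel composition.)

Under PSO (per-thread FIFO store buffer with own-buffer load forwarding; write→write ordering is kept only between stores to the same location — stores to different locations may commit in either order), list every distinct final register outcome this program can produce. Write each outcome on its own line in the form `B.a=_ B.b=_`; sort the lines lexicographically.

outcome vector order: (B.a,B.b)
|PSO outcomes| = 4

B.a=1 B.b=0
B.a=1 B.b=2
B.a=2 B.b=0
B.a=2 B.b=2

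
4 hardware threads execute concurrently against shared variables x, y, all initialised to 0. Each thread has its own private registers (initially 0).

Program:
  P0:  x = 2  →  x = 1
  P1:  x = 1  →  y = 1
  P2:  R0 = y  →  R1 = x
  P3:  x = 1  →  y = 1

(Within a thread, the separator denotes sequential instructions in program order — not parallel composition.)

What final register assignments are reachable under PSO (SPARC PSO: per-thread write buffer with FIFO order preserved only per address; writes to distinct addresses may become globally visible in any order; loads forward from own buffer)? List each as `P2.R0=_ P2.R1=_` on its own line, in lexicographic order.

P2.R0=0 P2.R1=0
P2.R0=0 P2.R1=1
P2.R0=0 P2.R1=2
P2.R0=1 P2.R1=0
P2.R0=1 P2.R1=1
P2.R0=1 P2.R1=2

outcome vector order: (P2.R0,P2.R1)
|PSO outcomes| = 6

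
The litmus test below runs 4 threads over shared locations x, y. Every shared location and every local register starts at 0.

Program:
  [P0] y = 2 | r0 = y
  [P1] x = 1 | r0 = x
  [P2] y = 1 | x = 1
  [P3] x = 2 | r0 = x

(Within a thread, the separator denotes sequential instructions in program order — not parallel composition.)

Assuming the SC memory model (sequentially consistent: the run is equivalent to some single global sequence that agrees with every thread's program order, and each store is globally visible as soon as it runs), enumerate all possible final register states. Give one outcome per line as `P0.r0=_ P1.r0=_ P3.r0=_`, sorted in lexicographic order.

outcome vector order: (P0.r0,P1.r0,P3.r0)
|SC outcomes| = 8

P0.r0=1 P1.r0=1 P3.r0=1
P0.r0=1 P1.r0=1 P3.r0=2
P0.r0=1 P1.r0=2 P3.r0=1
P0.r0=1 P1.r0=2 P3.r0=2
P0.r0=2 P1.r0=1 P3.r0=1
P0.r0=2 P1.r0=1 P3.r0=2
P0.r0=2 P1.r0=2 P3.r0=1
P0.r0=2 P1.r0=2 P3.r0=2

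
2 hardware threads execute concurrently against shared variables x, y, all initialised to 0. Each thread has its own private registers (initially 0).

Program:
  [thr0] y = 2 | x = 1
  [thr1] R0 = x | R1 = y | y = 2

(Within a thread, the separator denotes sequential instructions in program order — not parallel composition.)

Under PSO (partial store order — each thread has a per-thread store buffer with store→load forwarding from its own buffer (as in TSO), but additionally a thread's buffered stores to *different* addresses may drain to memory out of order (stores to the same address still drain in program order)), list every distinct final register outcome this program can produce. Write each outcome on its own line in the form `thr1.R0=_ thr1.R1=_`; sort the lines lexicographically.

thr1.R0=0 thr1.R1=0
thr1.R0=0 thr1.R1=2
thr1.R0=1 thr1.R1=0
thr1.R0=1 thr1.R1=2

outcome vector order: (thr1.R0,thr1.R1)
|PSO outcomes| = 4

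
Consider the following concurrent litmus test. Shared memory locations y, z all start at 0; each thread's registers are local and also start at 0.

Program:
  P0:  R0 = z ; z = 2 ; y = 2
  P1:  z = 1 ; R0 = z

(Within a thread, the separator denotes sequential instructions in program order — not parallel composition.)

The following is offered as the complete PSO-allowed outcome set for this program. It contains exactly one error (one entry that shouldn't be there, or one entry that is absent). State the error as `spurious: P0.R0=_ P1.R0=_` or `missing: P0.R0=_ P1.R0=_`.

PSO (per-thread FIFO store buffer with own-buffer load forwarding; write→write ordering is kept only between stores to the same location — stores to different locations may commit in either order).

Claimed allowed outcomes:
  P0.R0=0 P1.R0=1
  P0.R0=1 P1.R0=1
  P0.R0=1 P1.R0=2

outcome vector order: (P0.R0,P1.R0)
PSO (4): 0/1; 0/2; 1/1; 1/2
PSO∖claimed = {0/2}

missing: P0.R0=0 P1.R0=2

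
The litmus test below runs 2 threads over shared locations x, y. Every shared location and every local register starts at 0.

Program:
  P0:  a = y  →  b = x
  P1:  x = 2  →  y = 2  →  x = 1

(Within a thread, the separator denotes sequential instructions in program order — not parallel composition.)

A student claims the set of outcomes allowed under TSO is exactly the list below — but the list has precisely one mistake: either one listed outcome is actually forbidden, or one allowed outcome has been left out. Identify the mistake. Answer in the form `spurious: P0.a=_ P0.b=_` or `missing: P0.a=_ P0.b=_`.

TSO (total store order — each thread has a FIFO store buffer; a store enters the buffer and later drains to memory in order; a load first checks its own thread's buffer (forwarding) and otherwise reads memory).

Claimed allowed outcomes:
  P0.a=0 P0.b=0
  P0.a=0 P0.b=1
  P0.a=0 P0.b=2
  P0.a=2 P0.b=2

outcome vector order: (P0.a,P0.b)
under TSO → 0/0 0/1 0/2 2/1 2/2
TSO∖claimed = {2/1}

missing: P0.a=2 P0.b=1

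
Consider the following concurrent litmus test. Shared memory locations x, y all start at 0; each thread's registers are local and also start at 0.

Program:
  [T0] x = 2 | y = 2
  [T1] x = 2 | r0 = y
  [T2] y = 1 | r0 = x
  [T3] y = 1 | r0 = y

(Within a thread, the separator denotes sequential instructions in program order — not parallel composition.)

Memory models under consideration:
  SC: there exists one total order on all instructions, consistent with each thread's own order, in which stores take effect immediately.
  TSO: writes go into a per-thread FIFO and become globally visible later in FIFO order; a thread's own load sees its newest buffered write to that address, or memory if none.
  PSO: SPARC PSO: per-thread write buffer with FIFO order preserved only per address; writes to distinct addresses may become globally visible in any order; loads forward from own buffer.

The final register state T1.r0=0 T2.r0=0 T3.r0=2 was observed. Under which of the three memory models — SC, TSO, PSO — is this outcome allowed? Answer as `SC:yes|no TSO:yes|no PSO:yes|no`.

SC:no TSO:yes PSO:yes

outcome vector order: (T1.r0,T2.r0,T3.r0)
SC (10): 0/2/1, 0/2/2, 1/0/1, 1/0/2, 1/2/1, 1/2/2, 2/0/1, 2/0/2, 2/2/1, 2/2/2
TSO (12): 0/0/1, 0/0/2, 0/2/1, 0/2/2, 1/0/1, 1/0/2, 1/2/1, 1/2/2, 2/0/1, 2/0/2, 2/2/1, 2/2/2
PSO (12): 0/0/1, 0/0/2, 0/2/1, 0/2/2, 1/0/1, 1/0/2, 1/2/1, 1/2/2, 2/0/1, 2/0/2, 2/2/1, 2/2/2
target 0/0/2 ∈ {TSO,PSO}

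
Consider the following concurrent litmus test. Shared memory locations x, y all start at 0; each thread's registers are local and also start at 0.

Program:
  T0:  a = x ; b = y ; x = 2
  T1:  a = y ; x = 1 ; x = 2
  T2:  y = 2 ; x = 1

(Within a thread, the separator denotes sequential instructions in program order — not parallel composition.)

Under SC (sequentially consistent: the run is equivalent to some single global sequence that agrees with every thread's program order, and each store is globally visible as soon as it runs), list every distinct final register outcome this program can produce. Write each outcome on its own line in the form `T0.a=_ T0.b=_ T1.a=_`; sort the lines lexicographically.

T0.a=0 T0.b=0 T1.a=0
T0.a=0 T0.b=0 T1.a=2
T0.a=0 T0.b=2 T1.a=0
T0.a=0 T0.b=2 T1.a=2
T0.a=1 T0.b=0 T1.a=0
T0.a=1 T0.b=2 T1.a=0
T0.a=1 T0.b=2 T1.a=2
T0.a=2 T0.b=0 T1.a=0
T0.a=2 T0.b=2 T1.a=0
T0.a=2 T0.b=2 T1.a=2

outcome vector order: (T0.a,T0.b,T1.a)
|SC outcomes| = 10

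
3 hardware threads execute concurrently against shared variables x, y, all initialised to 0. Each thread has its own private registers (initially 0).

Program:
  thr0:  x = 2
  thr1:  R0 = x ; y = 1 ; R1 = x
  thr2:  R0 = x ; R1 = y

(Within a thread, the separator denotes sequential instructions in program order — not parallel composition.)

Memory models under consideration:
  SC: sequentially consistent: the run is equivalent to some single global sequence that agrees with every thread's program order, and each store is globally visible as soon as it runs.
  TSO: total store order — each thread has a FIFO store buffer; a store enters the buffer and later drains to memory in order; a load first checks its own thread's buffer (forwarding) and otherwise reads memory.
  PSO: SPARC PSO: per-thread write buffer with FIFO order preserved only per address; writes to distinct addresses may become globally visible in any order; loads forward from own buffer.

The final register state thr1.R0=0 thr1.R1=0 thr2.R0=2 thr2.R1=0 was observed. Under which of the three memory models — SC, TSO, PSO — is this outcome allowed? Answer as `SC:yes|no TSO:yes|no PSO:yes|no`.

outcome vector order: (thr1.R0,thr1.R1,thr2.R0,thr2.R1)
under SC → (0,0,0,0), (0,0,0,1), (0,0,2,1), (0,2,0,0), (0,2,0,1), (0,2,2,0), (0,2,2,1), (2,2,0,0), (2,2,0,1), (2,2,2,0), (2,2,2,1)
under TSO → (0,0,0,0), (0,0,0,1), (0,0,2,0), (0,0,2,1), (0,2,0,0), (0,2,0,1), (0,2,2,0), (0,2,2,1), (2,2,0,0), (2,2,0,1), (2,2,2,0), (2,2,2,1)
under PSO → (0,0,0,0), (0,0,0,1), (0,0,2,0), (0,0,2,1), (0,2,0,0), (0,2,0,1), (0,2,2,0), (0,2,2,1), (2,2,0,0), (2,2,0,1), (2,2,2,0), (2,2,2,1)
target (0,0,2,0) ∈ {TSO,PSO}

SC:no TSO:yes PSO:yes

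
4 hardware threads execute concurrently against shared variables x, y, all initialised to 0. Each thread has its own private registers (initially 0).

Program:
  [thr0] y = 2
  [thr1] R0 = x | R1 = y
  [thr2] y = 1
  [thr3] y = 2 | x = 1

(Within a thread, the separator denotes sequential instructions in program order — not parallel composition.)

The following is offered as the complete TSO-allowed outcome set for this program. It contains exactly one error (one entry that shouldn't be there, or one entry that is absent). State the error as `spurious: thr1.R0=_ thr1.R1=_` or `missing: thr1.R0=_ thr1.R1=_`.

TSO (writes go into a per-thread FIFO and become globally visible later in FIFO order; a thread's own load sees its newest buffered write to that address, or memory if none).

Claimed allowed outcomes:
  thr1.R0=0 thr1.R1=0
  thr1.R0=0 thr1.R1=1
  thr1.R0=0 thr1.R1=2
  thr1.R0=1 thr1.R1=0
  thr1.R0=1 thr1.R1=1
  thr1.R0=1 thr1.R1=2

outcome vector order: (thr1.R0,thr1.R1)
under TSO → (0,0), (0,1), (0,2), (1,1), (1,2)
claimed∖TSO = {(1,0)}

spurious: thr1.R0=1 thr1.R1=0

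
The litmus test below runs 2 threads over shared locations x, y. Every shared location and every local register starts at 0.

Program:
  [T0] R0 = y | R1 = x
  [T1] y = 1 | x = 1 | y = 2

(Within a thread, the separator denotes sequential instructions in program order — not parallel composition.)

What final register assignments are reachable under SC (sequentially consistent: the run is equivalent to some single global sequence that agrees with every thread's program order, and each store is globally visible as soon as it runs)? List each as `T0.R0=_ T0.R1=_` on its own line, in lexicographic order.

outcome vector order: (T0.R0,T0.R1)
|SC outcomes| = 5

T0.R0=0 T0.R1=0
T0.R0=0 T0.R1=1
T0.R0=1 T0.R1=0
T0.R0=1 T0.R1=1
T0.R0=2 T0.R1=1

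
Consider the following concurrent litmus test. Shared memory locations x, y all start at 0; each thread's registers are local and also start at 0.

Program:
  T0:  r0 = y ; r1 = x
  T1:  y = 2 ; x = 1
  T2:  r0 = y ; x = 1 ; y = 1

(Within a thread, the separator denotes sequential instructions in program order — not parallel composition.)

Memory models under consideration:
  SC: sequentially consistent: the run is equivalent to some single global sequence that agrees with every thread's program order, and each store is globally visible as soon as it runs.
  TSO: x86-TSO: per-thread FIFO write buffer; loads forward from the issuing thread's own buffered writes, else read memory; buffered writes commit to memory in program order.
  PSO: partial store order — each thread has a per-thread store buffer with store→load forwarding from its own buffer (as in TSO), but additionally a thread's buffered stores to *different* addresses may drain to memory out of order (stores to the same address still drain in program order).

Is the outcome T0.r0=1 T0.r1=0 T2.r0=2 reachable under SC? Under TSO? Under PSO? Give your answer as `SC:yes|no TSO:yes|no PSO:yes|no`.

SC:no TSO:no PSO:yes

outcome vector order: (T0.r0,T0.r1,T2.r0)
SC: 10 outcomes — {0/0/0; 0/0/2; 0/1/0; 0/1/2; 1/1/0; 1/1/2; 2/0/0; 2/0/2; 2/1/0; 2/1/2}
TSO: 10 outcomes — {0/0/0; 0/0/2; 0/1/0; 0/1/2; 1/1/0; 1/1/2; 2/0/0; 2/0/2; 2/1/0; 2/1/2}
PSO: 12 outcomes — {0/0/0; 0/0/2; 0/1/0; 0/1/2; 1/0/0; 1/0/2; 1/1/0; 1/1/2; 2/0/0; 2/0/2; 2/1/0; 2/1/2}
target 1/0/2 ∈ {PSO}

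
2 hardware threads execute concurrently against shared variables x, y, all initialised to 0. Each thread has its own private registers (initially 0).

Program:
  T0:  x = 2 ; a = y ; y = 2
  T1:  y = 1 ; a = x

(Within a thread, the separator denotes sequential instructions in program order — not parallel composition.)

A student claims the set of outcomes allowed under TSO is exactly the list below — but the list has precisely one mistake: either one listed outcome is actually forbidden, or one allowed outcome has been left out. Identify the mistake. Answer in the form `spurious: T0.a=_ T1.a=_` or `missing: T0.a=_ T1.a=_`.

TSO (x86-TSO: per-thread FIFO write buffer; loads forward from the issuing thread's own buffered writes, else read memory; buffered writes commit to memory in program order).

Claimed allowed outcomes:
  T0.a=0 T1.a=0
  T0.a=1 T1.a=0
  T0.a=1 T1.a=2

outcome vector order: (T0.a,T1.a)
TSO: 4 outcomes — {<0 0>, <0 2>, <1 0>, <1 2>}
TSO∖claimed = {<0 2>}

missing: T0.a=0 T1.a=2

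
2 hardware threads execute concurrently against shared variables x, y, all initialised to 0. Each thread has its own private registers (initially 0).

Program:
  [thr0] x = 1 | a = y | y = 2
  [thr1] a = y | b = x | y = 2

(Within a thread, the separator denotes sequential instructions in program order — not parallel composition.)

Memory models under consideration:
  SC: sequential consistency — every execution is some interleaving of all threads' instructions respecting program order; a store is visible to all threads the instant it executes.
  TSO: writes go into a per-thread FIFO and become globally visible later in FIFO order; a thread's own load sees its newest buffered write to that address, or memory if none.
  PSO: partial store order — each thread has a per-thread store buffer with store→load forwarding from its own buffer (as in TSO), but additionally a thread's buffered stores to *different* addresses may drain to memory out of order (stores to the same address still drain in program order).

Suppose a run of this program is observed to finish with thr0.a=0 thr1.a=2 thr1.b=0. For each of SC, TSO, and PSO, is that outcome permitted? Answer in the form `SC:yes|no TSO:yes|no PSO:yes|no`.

SC:no TSO:no PSO:yes

outcome vector order: (thr0.a,thr1.a,thr1.b)
SC: 5 outcomes — {000; 001; 021; 200; 201}
TSO: 5 outcomes — {000; 001; 021; 200; 201}
PSO: 6 outcomes — {000; 001; 020; 021; 200; 201}
target 020 ∈ {PSO}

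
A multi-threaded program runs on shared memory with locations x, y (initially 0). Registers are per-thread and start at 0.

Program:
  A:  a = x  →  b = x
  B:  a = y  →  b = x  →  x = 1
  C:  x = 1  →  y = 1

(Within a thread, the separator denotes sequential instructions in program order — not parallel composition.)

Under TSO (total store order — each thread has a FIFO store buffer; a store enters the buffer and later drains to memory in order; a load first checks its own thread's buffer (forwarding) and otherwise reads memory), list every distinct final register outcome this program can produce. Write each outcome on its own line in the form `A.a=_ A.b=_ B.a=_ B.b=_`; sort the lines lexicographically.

outcome vector order: (A.a,A.b,B.a,B.b)
|TSO outcomes| = 9

A.a=0 A.b=0 B.a=0 B.b=0
A.a=0 A.b=0 B.a=0 B.b=1
A.a=0 A.b=0 B.a=1 B.b=1
A.a=0 A.b=1 B.a=0 B.b=0
A.a=0 A.b=1 B.a=0 B.b=1
A.a=0 A.b=1 B.a=1 B.b=1
A.a=1 A.b=1 B.a=0 B.b=0
A.a=1 A.b=1 B.a=0 B.b=1
A.a=1 A.b=1 B.a=1 B.b=1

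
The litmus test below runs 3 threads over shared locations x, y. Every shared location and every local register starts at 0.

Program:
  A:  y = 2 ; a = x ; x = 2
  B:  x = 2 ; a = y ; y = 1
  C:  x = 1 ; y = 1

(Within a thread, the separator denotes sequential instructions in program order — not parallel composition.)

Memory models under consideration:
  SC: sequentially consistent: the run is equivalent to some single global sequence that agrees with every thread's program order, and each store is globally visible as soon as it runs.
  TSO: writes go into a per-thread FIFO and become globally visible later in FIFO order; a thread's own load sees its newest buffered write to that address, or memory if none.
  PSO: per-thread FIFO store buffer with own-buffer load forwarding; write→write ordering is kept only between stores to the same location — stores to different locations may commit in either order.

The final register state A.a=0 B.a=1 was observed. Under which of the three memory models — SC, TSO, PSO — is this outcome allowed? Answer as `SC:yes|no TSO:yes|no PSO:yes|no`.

outcome vector order: (A.a,B.a)
SC (8): (0,1) (0,2) (1,0) (1,1) (1,2) (2,0) (2,1) (2,2)
TSO (9): (0,0) (0,1) (0,2) (1,0) (1,1) (1,2) (2,0) (2,1) (2,2)
PSO (9): (0,0) (0,1) (0,2) (1,0) (1,1) (1,2) (2,0) (2,1) (2,2)
target (0,1) ∈ {SC,TSO,PSO}

SC:yes TSO:yes PSO:yes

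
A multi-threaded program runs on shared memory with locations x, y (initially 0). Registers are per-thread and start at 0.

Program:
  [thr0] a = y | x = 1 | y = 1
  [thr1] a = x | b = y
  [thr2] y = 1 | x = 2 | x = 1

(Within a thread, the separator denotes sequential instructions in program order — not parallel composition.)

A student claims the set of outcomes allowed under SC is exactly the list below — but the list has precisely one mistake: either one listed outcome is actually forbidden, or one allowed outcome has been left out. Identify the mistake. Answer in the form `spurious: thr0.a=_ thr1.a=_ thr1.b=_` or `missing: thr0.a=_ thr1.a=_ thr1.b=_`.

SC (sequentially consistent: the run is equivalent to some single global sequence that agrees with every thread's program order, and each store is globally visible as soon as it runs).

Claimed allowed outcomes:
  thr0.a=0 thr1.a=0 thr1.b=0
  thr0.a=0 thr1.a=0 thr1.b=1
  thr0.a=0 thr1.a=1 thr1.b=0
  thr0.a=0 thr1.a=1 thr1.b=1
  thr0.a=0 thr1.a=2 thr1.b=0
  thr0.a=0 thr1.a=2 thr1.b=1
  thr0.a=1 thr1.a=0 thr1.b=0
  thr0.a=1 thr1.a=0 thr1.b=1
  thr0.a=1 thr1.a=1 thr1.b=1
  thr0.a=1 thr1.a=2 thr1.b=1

outcome vector order: (thr0.a,thr1.a,thr1.b)
[SC] allowed = {<0 0 0>, <0 0 1>, <0 1 0>, <0 1 1>, <0 2 1>, <1 0 0>, <1 0 1>, <1 1 1>, <1 2 1>}
claimed∖SC = {<0 2 0>}

spurious: thr0.a=0 thr1.a=2 thr1.b=0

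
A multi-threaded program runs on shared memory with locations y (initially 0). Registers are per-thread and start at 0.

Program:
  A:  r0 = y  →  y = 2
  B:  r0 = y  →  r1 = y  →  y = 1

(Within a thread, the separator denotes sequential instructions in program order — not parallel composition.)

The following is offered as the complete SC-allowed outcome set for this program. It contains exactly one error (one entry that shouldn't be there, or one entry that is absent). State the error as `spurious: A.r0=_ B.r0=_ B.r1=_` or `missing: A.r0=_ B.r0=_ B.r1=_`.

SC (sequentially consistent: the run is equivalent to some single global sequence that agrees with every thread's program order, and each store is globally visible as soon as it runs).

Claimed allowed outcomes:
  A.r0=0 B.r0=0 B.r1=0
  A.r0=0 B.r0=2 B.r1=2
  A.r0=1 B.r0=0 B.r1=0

outcome vector order: (A.r0,B.r0,B.r1)
SC (4): <0 0 0> <0 0 2> <0 2 2> <1 0 0>
SC∖claimed = {<0 0 2>}

missing: A.r0=0 B.r0=0 B.r1=2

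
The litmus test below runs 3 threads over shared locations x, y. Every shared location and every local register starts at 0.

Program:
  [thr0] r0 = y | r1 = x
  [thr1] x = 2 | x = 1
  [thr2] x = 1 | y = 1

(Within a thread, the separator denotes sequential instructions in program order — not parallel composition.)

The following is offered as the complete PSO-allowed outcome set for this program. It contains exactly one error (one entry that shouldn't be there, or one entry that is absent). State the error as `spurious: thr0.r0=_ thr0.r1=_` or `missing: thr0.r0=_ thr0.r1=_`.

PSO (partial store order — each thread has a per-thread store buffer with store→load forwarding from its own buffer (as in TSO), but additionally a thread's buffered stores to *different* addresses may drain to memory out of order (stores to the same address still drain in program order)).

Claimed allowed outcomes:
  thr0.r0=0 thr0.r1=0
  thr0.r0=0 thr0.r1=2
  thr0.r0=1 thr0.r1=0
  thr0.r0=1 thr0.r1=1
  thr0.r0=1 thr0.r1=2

outcome vector order: (thr0.r0,thr0.r1)
PSO: 6 outcomes — {0/0; 0/1; 0/2; 1/0; 1/1; 1/2}
PSO∖claimed = {0/1}

missing: thr0.r0=0 thr0.r1=1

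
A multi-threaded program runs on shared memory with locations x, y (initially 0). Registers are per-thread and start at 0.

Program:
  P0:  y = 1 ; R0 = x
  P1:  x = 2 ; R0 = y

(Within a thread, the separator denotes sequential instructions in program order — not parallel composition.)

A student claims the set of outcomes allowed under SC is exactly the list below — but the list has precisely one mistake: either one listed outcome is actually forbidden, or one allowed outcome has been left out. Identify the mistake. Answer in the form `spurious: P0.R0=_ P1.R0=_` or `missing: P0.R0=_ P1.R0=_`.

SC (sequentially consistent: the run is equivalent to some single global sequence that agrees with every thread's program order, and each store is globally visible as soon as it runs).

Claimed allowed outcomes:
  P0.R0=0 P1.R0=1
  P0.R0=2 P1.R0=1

missing: P0.R0=2 P1.R0=0

outcome vector order: (P0.R0,P1.R0)
SC (3): (0,1) (2,0) (2,1)
SC∖claimed = {(2,0)}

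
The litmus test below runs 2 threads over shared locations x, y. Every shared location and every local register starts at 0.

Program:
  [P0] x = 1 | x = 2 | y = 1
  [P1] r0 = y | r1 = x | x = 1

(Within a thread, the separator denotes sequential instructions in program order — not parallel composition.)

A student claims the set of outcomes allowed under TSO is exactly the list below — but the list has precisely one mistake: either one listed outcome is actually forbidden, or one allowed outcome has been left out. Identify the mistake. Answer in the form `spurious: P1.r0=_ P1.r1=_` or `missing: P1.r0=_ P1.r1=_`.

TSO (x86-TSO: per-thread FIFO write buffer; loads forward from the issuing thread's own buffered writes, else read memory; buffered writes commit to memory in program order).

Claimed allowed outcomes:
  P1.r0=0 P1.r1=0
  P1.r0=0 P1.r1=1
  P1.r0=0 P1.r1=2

missing: P1.r0=1 P1.r1=2

outcome vector order: (P1.r0,P1.r1)
TSO (4): <0 0>, <0 1>, <0 2>, <1 2>
TSO∖claimed = {<1 2>}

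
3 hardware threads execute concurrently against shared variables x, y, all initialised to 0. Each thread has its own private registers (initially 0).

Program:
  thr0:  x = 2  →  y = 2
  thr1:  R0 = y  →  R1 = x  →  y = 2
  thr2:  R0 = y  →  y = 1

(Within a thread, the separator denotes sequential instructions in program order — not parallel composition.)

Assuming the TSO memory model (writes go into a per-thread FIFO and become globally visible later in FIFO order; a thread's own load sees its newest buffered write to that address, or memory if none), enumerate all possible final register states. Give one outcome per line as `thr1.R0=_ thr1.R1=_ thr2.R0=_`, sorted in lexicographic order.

thr1.R0=0 thr1.R1=0 thr2.R0=0
thr1.R0=0 thr1.R1=0 thr2.R0=2
thr1.R0=0 thr1.R1=2 thr2.R0=0
thr1.R0=0 thr1.R1=2 thr2.R0=2
thr1.R0=1 thr1.R1=0 thr2.R0=0
thr1.R0=1 thr1.R1=2 thr2.R0=0
thr1.R0=1 thr1.R1=2 thr2.R0=2
thr1.R0=2 thr1.R1=2 thr2.R0=0
thr1.R0=2 thr1.R1=2 thr2.R0=2

outcome vector order: (thr1.R0,thr1.R1,thr2.R0)
|TSO outcomes| = 9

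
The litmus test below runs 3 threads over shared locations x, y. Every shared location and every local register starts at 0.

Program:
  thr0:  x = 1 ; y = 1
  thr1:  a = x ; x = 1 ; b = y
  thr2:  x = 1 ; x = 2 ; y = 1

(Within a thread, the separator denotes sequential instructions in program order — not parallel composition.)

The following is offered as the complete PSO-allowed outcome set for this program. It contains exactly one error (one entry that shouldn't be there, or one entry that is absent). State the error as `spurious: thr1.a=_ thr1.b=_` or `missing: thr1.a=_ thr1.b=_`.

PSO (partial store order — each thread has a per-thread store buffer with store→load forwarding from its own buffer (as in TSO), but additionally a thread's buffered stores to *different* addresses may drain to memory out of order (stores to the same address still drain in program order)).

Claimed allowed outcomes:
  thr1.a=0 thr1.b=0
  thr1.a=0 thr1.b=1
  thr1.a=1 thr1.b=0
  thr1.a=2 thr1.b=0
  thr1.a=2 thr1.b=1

outcome vector order: (thr1.a,thr1.b)
under PSO → (0,0) (0,1) (1,0) (1,1) (2,0) (2,1)
PSO∖claimed = {(1,1)}

missing: thr1.a=1 thr1.b=1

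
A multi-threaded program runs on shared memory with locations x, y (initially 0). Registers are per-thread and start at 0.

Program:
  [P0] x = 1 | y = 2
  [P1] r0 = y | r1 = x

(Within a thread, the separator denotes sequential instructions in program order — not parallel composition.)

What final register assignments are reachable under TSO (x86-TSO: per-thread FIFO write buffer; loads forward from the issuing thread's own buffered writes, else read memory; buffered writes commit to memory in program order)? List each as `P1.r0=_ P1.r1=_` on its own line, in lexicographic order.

outcome vector order: (P1.r0,P1.r1)
|TSO outcomes| = 3

P1.r0=0 P1.r1=0
P1.r0=0 P1.r1=1
P1.r0=2 P1.r1=1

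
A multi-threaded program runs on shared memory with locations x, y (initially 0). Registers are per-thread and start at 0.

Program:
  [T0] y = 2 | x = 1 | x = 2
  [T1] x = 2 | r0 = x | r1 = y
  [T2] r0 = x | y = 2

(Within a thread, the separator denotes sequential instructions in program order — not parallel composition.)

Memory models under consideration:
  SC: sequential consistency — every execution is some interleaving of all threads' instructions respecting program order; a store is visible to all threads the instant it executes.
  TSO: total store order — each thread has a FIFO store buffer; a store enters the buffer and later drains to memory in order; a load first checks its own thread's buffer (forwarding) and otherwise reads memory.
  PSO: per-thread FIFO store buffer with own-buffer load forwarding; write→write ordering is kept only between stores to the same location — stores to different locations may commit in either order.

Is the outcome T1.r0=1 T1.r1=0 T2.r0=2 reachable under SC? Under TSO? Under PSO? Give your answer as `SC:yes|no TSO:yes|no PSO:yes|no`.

SC:no TSO:no PSO:yes

outcome vector order: (T1.r0,T1.r1,T2.r0)
under SC → <1 2 0>; <1 2 1>; <1 2 2>; <2 0 0>; <2 0 1>; <2 0 2>; <2 2 0>; <2 2 1>; <2 2 2>
under TSO → <1 2 0>; <1 2 1>; <1 2 2>; <2 0 0>; <2 0 1>; <2 0 2>; <2 2 0>; <2 2 1>; <2 2 2>
under PSO → <1 0 0>; <1 0 1>; <1 0 2>; <1 2 0>; <1 2 1>; <1 2 2>; <2 0 0>; <2 0 1>; <2 0 2>; <2 2 0>; <2 2 1>; <2 2 2>
target <1 0 2> ∈ {PSO}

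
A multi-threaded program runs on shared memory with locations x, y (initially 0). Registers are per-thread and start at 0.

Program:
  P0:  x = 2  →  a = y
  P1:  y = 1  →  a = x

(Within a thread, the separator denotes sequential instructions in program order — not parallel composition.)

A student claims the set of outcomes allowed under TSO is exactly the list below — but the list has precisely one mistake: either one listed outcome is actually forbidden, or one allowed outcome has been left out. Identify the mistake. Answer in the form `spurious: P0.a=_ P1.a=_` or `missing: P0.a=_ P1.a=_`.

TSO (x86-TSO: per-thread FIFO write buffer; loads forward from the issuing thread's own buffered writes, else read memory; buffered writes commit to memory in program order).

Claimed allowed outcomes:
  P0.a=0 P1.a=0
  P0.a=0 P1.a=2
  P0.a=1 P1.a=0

missing: P0.a=1 P1.a=2

outcome vector order: (P0.a,P1.a)
TSO (4): 00, 02, 10, 12
TSO∖claimed = {12}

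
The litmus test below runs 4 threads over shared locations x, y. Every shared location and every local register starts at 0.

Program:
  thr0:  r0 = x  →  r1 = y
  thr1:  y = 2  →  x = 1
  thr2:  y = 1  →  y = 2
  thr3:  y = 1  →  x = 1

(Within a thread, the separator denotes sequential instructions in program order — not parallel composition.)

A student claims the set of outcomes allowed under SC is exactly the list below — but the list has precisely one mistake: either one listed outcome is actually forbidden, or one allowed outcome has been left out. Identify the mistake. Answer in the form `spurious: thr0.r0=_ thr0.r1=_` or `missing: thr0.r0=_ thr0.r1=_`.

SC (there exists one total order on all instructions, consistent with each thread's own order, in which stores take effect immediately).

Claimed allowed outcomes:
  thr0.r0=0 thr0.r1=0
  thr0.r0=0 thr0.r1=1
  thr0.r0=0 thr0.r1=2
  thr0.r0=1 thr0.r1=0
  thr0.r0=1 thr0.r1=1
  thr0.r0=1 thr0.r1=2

outcome vector order: (thr0.r0,thr0.r1)
under SC → 00 01 02 11 12
claimed∖SC = {10}

spurious: thr0.r0=1 thr0.r1=0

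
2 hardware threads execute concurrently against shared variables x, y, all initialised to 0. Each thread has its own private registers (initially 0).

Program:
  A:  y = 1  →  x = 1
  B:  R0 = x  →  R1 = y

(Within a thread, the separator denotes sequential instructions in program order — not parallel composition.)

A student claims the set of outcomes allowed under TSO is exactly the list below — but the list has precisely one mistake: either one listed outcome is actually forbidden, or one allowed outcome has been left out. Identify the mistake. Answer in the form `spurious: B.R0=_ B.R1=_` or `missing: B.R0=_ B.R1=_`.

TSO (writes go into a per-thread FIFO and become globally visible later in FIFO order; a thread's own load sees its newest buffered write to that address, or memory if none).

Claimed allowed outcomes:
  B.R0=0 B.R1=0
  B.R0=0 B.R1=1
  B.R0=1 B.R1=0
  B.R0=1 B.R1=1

outcome vector order: (B.R0,B.R1)
[TSO] allowed = {<0 0>, <0 1>, <1 1>}
claimed∖TSO = {<1 0>}

spurious: B.R0=1 B.R1=0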